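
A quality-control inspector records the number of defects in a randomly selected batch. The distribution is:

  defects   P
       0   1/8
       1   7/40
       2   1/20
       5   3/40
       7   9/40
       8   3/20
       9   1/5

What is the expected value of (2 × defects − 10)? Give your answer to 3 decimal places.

E[2x-10] = (1/8)·(-10) + (7/40)·(-8) + (1/20)·(-6) + (3/40)·0 + (9/40)·4 + (3/20)·6 + (1/5)·8
     = 9/20 ≈ 0.450

0.450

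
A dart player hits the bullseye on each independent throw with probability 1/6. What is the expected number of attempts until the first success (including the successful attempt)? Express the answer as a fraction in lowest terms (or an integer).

6

For a geometric distribution, E[trials] = 1/p = 1/(1/6) = 6.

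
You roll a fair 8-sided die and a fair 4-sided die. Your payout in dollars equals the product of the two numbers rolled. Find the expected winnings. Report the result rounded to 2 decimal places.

$11.25

Distribution of the product of the two numbers rolled: 1 w.p. 1/32, 2 w.p. 1/16, 3 w.p. 1/16, 4 w.p. 3/32, 5 w.p. 1/32, 6 w.p. 3/32, …
E[payout] = (1/32)·1 + (1/16)·2 + (1/16)·3 + (3/32)·4 + (1/32)·5 + (3/32)·6 + (1/32)·7 + (3/32)·8 + (1/32)·9 + (1/32)·10 + (3/32)·12 + (1/32)·14 + (1/32)·15 + (1/16)·16 + (1/32)·18 + (1/32)·20 + (1/32)·21 + (1/16)·24 + (1/32)·28 + (1/32)·32 = 45/4
≈ $11.25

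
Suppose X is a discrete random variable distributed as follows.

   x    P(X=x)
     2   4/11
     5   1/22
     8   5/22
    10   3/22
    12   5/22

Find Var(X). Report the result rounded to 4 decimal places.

E[X] = (4/11)·2 + (1/22)·5 + (5/22)·8 + (3/22)·10 + (5/22)·12 = 151/22
E[X²] = (4/11)·4 + (1/22)·25 + (5/22)·64 + (3/22)·100 + (5/22)·144 = 127/2
Var(X) = 127/2 − (151/22)² = 7933/484 ≈ 16.3905

16.3905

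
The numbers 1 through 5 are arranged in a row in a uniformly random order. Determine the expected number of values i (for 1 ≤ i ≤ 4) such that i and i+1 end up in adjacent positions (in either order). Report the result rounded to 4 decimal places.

1.6000

For each i ∈ {1,…,4}, let Xᵢ = 1 if i and i+1 are adjacent. P(Xᵢ=1) = 2·(5−1)!/5! = 2/5.
By linearity, E[ΣXᵢ] = (4)·(2/5) = 8/5.
≈ 1.6000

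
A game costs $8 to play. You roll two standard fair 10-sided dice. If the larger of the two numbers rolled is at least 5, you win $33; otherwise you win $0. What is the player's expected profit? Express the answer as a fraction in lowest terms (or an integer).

493/25 dollars

E[payout] = (4/25)·0 + (21/25)·33 = 693/25
Expected profit = 693/25 − 8 = 493/25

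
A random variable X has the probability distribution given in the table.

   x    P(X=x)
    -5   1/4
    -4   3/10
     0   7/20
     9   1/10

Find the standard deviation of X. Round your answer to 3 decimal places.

4.092

E[X] = -31/20, E[X²] = 383/20
Var(X) = E[X²] − (E[X])² = 383/20 − 961/400 = 6699/400
SD(X) = √(6699/400) ≈ 4.092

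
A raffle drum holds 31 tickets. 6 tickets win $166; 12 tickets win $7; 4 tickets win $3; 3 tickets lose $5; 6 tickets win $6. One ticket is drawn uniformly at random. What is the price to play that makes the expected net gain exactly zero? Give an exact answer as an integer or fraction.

E[payout] = (6/31)·166 + (12/31)·7 + (4/31)·3 + (3/31)·(-5) + (6/31)·6 = 1113/31
Fair fee = E[payout] = 1113/31

1113/31 dollars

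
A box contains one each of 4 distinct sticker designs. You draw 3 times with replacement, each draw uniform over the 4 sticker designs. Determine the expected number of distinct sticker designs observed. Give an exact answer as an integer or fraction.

Let Xⱼ=1 if type j appears at least once. P(Xⱼ=1) = 1 − ((4−1)/4)^3 = 37/64.
E[#distinct] = 4·37/64 = 37/16.

37/16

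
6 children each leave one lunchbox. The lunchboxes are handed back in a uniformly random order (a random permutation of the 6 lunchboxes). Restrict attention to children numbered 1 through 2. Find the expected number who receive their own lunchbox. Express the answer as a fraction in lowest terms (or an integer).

1/3

Let Xᵢ = 1 if person i gets their own lunchbox. For each i, P(Xᵢ=1) = 1/6.
By linearity of expectation, E[X₁+…+X_2] = 2·(1/6) = 1/3.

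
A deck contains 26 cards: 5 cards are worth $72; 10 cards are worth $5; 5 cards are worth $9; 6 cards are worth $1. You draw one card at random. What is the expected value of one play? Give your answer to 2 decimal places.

$17.73

E[payout] = (5/26)·72 + (10/26)·5 + (5/26)·9 + (6/26)·1 = 461/26
≈ $17.73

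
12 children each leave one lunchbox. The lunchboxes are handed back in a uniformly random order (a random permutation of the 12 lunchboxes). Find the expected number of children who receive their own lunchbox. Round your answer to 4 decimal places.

1.0000

Let Xᵢ = 1 if person i gets their own lunchbox. For each i, P(Xᵢ=1) = 1/12.
By linearity of expectation, E[X₁+…+X_12] = 12·(1/12) = 1.
≈ 1.0000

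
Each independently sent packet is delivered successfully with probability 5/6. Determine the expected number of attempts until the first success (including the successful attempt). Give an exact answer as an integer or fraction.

6/5

For a geometric distribution, E[trials] = 1/p = 1/(5/6) = 6/5.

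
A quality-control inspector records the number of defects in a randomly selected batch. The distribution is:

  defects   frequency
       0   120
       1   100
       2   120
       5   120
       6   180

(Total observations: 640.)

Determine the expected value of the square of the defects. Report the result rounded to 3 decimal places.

Total = 640, so P(defects=0) = 120/640, etc.
E[X²] = (3/16)·0 + (5/32)·1 + (3/16)·4 + (3/16)·25 + (9/32)·36
     = 503/32 ≈ 15.719

15.719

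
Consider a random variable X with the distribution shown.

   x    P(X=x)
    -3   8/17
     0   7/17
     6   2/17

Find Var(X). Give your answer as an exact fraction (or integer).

2304/289

E[X] = (8/17)·(-3) + (7/17)·0 + (2/17)·6 = -12/17
E[X²] = (8/17)·9 + (7/17)·0 + (2/17)·36 = 144/17
Var(X) = 144/17 − (-12/17)² = 2304/289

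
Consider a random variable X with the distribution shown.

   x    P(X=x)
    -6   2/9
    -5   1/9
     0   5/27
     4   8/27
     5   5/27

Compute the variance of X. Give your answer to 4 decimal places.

E[X] = (2/9)·(-6) + (1/9)·(-5) + (5/27)·0 + (8/27)·4 + (5/27)·5 = 2/9
E[X²] = (2/9)·36 + (1/9)·25 + (5/27)·0 + (8/27)·16 + (5/27)·25 = 544/27
Var(X) = 544/27 − (2/9)² = 1628/81 ≈ 20.0988

20.0988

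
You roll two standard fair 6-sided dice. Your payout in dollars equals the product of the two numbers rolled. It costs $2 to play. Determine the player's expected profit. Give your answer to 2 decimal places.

$10.25

Distribution of the product of the two numbers rolled: 1 w.p. 1/36, 2 w.p. 1/18, 3 w.p. 1/18, 4 w.p. 1/12, 5 w.p. 1/18, 6 w.p. 1/9, …
E[payout] = (1/36)·1 + (1/18)·2 + (1/18)·3 + (1/12)·4 + (1/18)·5 + (1/9)·6 + (1/18)·8 + (1/36)·9 + (1/18)·10 + (1/9)·12 + (1/18)·15 + (1/36)·16 + (1/18)·18 + (1/18)·20 + (1/18)·24 + (1/36)·25 + (1/18)·30 + (1/36)·36 = 49/4
Expected profit = 49/4 − 2 = 41/4 ≈ $10.25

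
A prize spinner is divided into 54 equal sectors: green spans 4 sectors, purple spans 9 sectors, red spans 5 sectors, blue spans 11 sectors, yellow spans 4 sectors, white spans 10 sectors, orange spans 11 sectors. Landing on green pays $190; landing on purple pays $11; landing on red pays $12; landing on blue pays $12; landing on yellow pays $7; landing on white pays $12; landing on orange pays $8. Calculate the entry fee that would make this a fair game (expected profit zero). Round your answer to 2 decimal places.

$23.83

E[payout] = (4/54)·190 + (9/54)·11 + (5/54)·12 + (11/54)·12 + (4/54)·7 + (10/54)·12 + (11/54)·8 = 143/6
Fair fee = E[payout] = 143/6 ≈ $23.83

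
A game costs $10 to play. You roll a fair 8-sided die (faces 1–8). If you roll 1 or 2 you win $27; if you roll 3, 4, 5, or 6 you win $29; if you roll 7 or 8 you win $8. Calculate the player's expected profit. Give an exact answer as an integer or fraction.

53/4 dollars

E[payout] = (1/4)·8 + (1/4)·27 + (1/2)·29 = 93/4
Expected profit = 93/4 − 10 = 53/4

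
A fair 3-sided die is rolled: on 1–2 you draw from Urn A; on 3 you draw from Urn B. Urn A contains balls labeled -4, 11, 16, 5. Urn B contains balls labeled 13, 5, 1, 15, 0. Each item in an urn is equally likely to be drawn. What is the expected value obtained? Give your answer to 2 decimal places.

6.93

E[X | Urn A] = (-4 + 11 + 16 + 5)/4 = 7
E[X | Urn B] = (13 + 5 + 1 + 15 + 0)/5 = 34/5
E[X] = (2/3)·7 + (1/3)·34/5 = 104/15 ≈ 6.93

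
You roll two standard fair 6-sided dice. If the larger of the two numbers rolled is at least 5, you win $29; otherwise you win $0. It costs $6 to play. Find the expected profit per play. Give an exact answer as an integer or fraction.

E[payout] = (4/9)·0 + (5/9)·29 = 145/9
Expected profit = 145/9 − 6 = 91/9

91/9 dollars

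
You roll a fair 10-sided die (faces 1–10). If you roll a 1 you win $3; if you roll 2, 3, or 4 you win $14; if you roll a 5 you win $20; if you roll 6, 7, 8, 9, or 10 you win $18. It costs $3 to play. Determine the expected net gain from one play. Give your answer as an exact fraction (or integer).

E[payout] = (1/10)·3 + (3/10)·14 + (1/2)·18 + (1/10)·20 = 31/2
Expected profit = 31/2 − 3 = 25/2

25/2 dollars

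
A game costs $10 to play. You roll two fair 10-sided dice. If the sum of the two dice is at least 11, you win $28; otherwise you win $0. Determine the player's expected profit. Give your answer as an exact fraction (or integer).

27/5 dollars

E[payout] = (9/20)·0 + (11/20)·28 = 77/5
Expected profit = 77/5 − 10 = 27/5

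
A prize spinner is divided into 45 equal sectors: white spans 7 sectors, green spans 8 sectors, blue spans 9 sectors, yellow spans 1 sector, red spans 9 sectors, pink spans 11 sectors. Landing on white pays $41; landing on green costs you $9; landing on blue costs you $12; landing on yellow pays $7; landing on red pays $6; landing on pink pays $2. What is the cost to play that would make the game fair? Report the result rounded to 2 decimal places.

$4.22

E[payout] = (7/45)·41 + (8/45)·(-9) + (9/45)·(-12) + (1/45)·7 + (9/45)·6 + (11/45)·2 = 38/9
Fair fee = E[payout] = 38/9 ≈ $4.22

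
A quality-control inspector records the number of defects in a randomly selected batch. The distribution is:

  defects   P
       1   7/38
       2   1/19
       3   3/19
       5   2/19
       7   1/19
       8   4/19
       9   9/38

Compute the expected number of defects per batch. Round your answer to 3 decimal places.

E[X] = (7/38)·1 + (1/19)·2 + (3/19)·3 + (2/19)·5 + (1/19)·7 + (4/19)·8 + (9/38)·9
     = 104/19 ≈ 5.474

5.474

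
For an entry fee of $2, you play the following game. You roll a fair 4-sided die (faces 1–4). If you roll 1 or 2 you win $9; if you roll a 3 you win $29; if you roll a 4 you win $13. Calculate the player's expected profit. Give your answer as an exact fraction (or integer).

$13

E[payout] = (1/2)·9 + (1/4)·13 + (1/4)·29 = 15
Expected profit = 15 − 2 = 13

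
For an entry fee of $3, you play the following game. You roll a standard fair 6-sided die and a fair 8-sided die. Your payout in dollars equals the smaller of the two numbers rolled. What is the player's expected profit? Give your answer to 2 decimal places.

-$0.23

Distribution of the smaller of the two numbers rolled: 1 w.p. 13/48, 2 w.p. 11/48, 3 w.p. 3/16, 4 w.p. 7/48, 5 w.p. 5/48, 6 w.p. 1/16
E[payout] = (13/48)·1 + (11/48)·2 + (3/16)·3 + (7/48)·4 + (5/48)·5 + (1/16)·6 = 133/48
Expected profit = 133/48 − 3 = -11/48 ≈ -$0.23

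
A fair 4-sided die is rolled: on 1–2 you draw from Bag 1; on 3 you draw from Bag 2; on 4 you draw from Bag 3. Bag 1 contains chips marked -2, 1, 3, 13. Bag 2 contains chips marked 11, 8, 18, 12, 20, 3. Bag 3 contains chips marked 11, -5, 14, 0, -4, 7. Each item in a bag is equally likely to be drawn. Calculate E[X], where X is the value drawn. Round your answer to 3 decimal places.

5.833

E[X | Bag 1] = (-2 + 1 + 3 + 13)/4 = 15/4
E[X | Bag 2] = (11 + 8 + 18 + 12 + 20 + 3)/6 = 12
E[X | Bag 3] = (11 − 5 + 14 + 0 − 4 + 7)/6 = 23/6
E[X] = (1/2)·15/4 + (1/4)·12 + (1/4)·23/6 = 35/6 ≈ 5.833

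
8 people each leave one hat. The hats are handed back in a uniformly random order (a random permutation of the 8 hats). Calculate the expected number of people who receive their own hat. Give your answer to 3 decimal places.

1.000

Let Xᵢ = 1 if person i gets their own hat. For each i, P(Xᵢ=1) = 1/8.
By linearity of expectation, E[X₁+…+X_8] = 8·(1/8) = 1.
≈ 1.000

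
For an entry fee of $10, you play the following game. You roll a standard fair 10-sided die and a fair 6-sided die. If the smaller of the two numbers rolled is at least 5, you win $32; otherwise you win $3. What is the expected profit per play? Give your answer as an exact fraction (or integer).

-6/5 dollars

E[payout] = (4/5)·3 + (1/5)·32 = 44/5
Expected profit = 44/5 − 10 = -6/5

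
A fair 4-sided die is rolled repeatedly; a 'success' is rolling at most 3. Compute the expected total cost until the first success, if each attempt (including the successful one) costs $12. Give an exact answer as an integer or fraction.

E[#attempts] = 1/p = 4/3; E[cost] = 12·4/3 = 16.

$16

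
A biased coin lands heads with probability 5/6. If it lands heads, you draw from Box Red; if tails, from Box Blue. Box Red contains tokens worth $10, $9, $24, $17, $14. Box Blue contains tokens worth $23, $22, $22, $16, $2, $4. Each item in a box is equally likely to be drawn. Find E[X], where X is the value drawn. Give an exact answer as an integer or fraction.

E[X | Box Red] = (10 + 9 + 24 + 17 + 14)/5 = 74/5
E[X | Box Blue] = (23 + 22 + 22 + 16 + 2 + 4)/6 = 89/6
E[X] = (5/6)·74/5 + (1/6)·89/6 = 533/36

533/36 dollars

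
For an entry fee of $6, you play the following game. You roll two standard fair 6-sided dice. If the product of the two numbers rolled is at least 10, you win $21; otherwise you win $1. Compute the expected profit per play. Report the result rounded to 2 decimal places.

E[payout] = (17/36)·1 + (19/36)·21 = 104/9
Expected profit = 104/9 − 6 = 50/9 ≈ $5.56

$5.56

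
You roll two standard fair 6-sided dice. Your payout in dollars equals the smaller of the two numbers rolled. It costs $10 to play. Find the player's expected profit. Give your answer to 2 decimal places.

-$7.47

Distribution of the smaller of the two numbers rolled: 1 w.p. 11/36, 2 w.p. 1/4, 3 w.p. 7/36, 4 w.p. 5/36, 5 w.p. 1/12, 6 w.p. 1/36
E[payout] = (11/36)·1 + (1/4)·2 + (7/36)·3 + (5/36)·4 + (1/12)·5 + (1/36)·6 = 91/36
Expected profit = 91/36 − 10 = -269/36 ≈ -$7.47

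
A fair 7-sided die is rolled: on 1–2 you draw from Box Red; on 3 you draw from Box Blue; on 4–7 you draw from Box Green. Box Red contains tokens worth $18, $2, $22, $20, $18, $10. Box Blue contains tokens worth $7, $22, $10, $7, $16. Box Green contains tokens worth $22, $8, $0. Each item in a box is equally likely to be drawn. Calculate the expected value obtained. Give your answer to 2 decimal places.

E[X | Box Red] = (18 + 2 + 22 + 20 + 18 + 10)/6 = 15
E[X | Box Blue] = (7 + 22 + 10 + 7 + 16)/5 = 62/5
E[X | Box Green] = (22 + 8 + 0)/3 = 10
E[X] = (2/7)·15 + (1/7)·62/5 + (4/7)·10 = 412/35 ≈ 11.77

$11.77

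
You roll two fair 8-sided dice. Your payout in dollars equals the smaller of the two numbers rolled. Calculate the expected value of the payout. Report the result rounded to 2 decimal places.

Distribution of the smaller of the two numbers rolled: 1 w.p. 15/64, 2 w.p. 13/64, 3 w.p. 11/64, 4 w.p. 9/64, 5 w.p. 7/64, 6 w.p. 5/64, …
E[payout] = (15/64)·1 + (13/64)·2 + (11/64)·3 + (9/64)·4 + (7/64)·5 + (5/64)·6 + (3/64)·7 + (1/64)·8 = 51/16
≈ $3.19

$3.19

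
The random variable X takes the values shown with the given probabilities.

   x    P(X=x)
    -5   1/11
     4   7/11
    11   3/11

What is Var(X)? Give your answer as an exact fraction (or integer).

2364/121

E[X] = (1/11)·(-5) + (7/11)·4 + (3/11)·11 = 56/11
E[X²] = (1/11)·25 + (7/11)·16 + (3/11)·121 = 500/11
Var(X) = 500/11 − (56/11)² = 2364/121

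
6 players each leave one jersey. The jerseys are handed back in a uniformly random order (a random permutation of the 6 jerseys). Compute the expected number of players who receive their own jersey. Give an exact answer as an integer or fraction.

1

Let Xᵢ = 1 if person i gets their own jersey. For each i, P(Xᵢ=1) = 1/6.
By linearity of expectation, E[X₁+…+X_6] = 6·(1/6) = 1.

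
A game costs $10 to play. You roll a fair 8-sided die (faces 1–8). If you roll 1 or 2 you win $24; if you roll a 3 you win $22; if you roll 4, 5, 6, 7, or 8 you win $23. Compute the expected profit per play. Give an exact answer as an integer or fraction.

105/8 dollars

E[payout] = (1/8)·22 + (5/8)·23 + (1/4)·24 = 185/8
Expected profit = 185/8 − 10 = 105/8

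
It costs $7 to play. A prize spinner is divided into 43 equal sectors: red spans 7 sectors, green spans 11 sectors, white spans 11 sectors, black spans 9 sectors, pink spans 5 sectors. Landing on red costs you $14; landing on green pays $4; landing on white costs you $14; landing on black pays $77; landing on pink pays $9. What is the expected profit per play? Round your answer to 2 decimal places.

E[payout] = (7/43)·(-14) + (11/43)·4 + (11/43)·(-14) + (9/43)·77 + (5/43)·9 = 530/43
Expected profit = 530/43 − 7 = 229/43 ≈ $5.33

$5.33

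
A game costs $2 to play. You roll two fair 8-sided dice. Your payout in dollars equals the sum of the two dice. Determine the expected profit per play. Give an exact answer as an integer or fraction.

Distribution of the sum of the two dice: 2 w.p. 1/64, 3 w.p. 1/32, 4 w.p. 3/64, 5 w.p. 1/16, 6 w.p. 5/64, 7 w.p. 3/32, …
E[payout] = (1/64)·2 + (1/32)·3 + (3/64)·4 + (1/16)·5 + (5/64)·6 + (3/32)·7 + (7/64)·8 + (1/8)·9 + (7/64)·10 + (3/32)·11 + (5/64)·12 + (1/16)·13 + (3/64)·14 + (1/32)·15 + (1/64)·16 = 9
Expected profit = 9 − 2 = 7

$7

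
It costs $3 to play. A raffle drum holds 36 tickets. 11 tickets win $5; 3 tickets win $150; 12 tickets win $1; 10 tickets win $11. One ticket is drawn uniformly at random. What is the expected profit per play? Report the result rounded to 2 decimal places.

$14.42

E[payout] = (11/36)·5 + (3/36)·150 + (12/36)·1 + (10/36)·11 = 209/12
Expected profit = 209/12 − 3 = 173/12 ≈ $14.42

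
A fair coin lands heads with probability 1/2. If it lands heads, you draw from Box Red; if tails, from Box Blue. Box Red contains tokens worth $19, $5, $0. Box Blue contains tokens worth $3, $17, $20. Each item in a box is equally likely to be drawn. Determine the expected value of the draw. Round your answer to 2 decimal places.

E[X | Box Red] = (19 + 5 + 0)/3 = 8
E[X | Box Blue] = (3 + 17 + 20)/3 = 40/3
E[X] = (1/2)·8 + (1/2)·40/3 = 32/3 ≈ 10.67

$10.67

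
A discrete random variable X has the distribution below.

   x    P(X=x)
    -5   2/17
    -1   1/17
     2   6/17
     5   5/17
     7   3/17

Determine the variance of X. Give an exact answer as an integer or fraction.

3690/289

E[X] = (2/17)·(-5) + (1/17)·(-1) + (6/17)·2 + (5/17)·5 + (3/17)·7 = 47/17
E[X²] = (2/17)·25 + (1/17)·1 + (6/17)·4 + (5/17)·25 + (3/17)·49 = 347/17
Var(X) = 347/17 − (47/17)² = 3690/289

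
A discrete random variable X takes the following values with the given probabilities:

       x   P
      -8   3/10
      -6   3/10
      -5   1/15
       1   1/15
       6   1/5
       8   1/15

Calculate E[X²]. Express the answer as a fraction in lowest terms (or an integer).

E[X²] = (3/10)·64 + (3/10)·36 + (1/15)·25 + (1/15)·1 + (1/5)·36 + (1/15)·64
     = 216/5

216/5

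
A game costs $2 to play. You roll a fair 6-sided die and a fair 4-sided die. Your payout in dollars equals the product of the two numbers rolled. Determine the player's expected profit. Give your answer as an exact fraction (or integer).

27/4 dollars

Distribution of the product of the two numbers rolled: 1 w.p. 1/24, 2 w.p. 1/12, 3 w.p. 1/12, 4 w.p. 1/8, 5 w.p. 1/24, 6 w.p. 1/8, …
E[payout] = (1/24)·1 + (1/12)·2 + (1/12)·3 + (1/8)·4 + (1/24)·5 + (1/8)·6 + (1/12)·8 + (1/24)·9 + (1/24)·10 + (1/8)·12 + (1/24)·15 + (1/24)·16 + (1/24)·18 + (1/24)·20 + (1/24)·24 = 35/4
Expected profit = 35/4 − 2 = 27/4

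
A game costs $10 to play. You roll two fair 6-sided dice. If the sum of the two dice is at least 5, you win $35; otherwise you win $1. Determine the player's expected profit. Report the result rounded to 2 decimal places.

$19.33

E[payout] = (1/6)·1 + (5/6)·35 = 88/3
Expected profit = 88/3 − 10 = 58/3 ≈ $19.33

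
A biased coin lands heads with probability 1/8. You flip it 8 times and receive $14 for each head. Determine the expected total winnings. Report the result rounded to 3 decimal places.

$14.000

E[#heads] = 8·1/8 = 1 (linearity over flips).
E[winnings] = 14·1 = 14.
≈ 14.000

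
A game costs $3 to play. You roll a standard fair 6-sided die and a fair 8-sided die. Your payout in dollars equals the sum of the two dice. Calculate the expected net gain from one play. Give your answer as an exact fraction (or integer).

Distribution of the sum of the two dice: 2 w.p. 1/48, 3 w.p. 1/24, 4 w.p. 1/16, 5 w.p. 1/12, 6 w.p. 5/48, 7 w.p. 1/8, …
E[payout] = (1/48)·2 + (1/24)·3 + (1/16)·4 + (1/12)·5 + (5/48)·6 + (1/8)·7 + (1/8)·8 + (1/8)·9 + (5/48)·10 + (1/12)·11 + (1/16)·12 + (1/24)·13 + (1/48)·14 = 8
Expected profit = 8 − 3 = 5

$5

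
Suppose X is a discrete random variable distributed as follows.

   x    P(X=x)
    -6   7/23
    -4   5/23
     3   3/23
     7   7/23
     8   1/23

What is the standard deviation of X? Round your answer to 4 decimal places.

5.7684

E[X] = 4/23, E[X²] = 766/23
Var(X) = E[X²] − (E[X])² = 766/23 − 16/529 = 17602/529
SD(X) = √(17602/529) ≈ 5.7684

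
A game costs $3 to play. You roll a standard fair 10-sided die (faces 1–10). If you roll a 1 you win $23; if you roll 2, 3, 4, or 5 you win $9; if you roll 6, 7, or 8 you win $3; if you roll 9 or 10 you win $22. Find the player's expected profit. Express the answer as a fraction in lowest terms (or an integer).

E[payout] = (3/10)·3 + (2/5)·9 + (1/5)·22 + (1/10)·23 = 56/5
Expected profit = 56/5 − 3 = 41/5

41/5 dollars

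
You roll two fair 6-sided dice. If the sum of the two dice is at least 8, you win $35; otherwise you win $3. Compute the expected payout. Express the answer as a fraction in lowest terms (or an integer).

49/3 dollars

E[payout] = (7/12)·3 + (5/12)·35 = 49/3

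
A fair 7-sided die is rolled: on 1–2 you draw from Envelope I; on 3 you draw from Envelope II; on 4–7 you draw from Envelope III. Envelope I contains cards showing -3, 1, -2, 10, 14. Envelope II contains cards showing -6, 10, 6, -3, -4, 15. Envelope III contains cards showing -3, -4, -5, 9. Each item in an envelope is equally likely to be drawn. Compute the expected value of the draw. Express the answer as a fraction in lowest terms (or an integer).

8/7

E[X | Envelope I] = (-3 + 1 − 2 + 10 + 14)/5 = 4
E[X | Envelope II] = (-6 + 10 + 6 − 3 − 4 + 15)/6 = 3
E[X | Envelope III] = (-3 − 4 − 5 + 9)/4 = -3/4
E[X] = (2/7)·4 + (1/7)·3 + (4/7)·(-3/4) = 8/7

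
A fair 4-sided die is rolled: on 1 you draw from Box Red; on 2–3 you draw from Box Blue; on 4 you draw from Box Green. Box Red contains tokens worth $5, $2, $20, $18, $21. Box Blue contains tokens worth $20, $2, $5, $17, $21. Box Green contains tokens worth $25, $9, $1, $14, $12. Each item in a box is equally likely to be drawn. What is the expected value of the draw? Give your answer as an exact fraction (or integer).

257/20 dollars

E[X | Box Red] = (5 + 2 + 20 + 18 + 21)/5 = 66/5
E[X | Box Blue] = (20 + 2 + 5 + 17 + 21)/5 = 13
E[X | Box Green] = (25 + 9 + 1 + 14 + 12)/5 = 61/5
E[X] = (1/4)·66/5 + (1/2)·13 + (1/4)·61/5 = 257/20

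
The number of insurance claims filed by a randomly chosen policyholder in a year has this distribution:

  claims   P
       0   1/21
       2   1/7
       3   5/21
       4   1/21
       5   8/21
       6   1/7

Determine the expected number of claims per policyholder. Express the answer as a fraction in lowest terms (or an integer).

83/21

E[X] = (1/21)·0 + (1/7)·2 + (5/21)·3 + (1/21)·4 + (8/21)·5 + (1/7)·6
     = 83/21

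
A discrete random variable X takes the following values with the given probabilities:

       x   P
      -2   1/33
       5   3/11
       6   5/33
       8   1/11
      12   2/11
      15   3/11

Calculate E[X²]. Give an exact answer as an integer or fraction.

3490/33

E[X²] = (1/33)·4 + (3/11)·25 + (5/33)·36 + (1/11)·64 + (2/11)·144 + (3/11)·225
     = 3490/33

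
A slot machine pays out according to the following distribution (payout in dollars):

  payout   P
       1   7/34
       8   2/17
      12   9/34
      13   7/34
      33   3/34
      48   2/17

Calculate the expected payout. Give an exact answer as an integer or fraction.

E[X] = (7/34)·1 + (2/17)·8 + (9/34)·12 + (7/34)·13 + (3/34)·33 + (2/17)·48
     = 529/34

529/34 dollars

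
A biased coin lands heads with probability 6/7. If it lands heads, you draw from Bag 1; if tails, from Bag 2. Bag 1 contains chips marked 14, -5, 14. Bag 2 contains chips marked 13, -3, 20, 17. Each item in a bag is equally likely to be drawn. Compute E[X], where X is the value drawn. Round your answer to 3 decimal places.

E[X | Bag 1] = (14 − 5 + 14)/3 = 23/3
E[X | Bag 2] = (13 − 3 + 20 + 17)/4 = 47/4
E[X] = (6/7)·23/3 + (1/7)·47/4 = 33/4 ≈ 8.250

8.250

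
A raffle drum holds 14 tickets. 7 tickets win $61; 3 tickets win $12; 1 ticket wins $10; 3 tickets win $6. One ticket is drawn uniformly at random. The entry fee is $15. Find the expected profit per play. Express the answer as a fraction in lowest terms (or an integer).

281/14 dollars

E[payout] = (7/14)·61 + (3/14)·12 + (1/14)·10 + (3/14)·6 = 491/14
Expected profit = 491/14 − 15 = 281/14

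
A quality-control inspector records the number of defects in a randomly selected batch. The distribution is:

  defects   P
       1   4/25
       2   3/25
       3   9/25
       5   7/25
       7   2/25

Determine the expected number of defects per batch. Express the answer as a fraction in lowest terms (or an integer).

86/25

E[X] = (4/25)·1 + (3/25)·2 + (9/25)·3 + (7/25)·5 + (2/25)·7
     = 86/25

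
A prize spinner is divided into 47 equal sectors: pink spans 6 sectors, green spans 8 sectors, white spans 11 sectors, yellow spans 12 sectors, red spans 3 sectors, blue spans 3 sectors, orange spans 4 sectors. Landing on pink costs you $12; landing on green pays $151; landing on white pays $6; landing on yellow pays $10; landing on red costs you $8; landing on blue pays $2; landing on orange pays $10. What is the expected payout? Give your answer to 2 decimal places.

$28.60

E[payout] = (6/47)·(-12) + (8/47)·151 + (11/47)·6 + (12/47)·10 + (3/47)·(-8) + (3/47)·2 + (4/47)·10 = 1344/47
≈ $28.60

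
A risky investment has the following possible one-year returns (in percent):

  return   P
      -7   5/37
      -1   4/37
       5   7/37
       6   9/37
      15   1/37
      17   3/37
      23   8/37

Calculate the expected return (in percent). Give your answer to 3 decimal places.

E[X] = (5/37)·(-7) + (4/37)·(-1) + (7/37)·5 + (9/37)·6 + (1/37)·15 + (3/37)·17 + (8/37)·23
     = 300/37 ≈ 8.108

8.108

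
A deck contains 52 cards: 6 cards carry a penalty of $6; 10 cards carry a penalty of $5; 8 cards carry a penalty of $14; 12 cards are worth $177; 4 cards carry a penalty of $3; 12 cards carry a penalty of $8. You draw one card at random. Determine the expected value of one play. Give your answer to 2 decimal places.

$34.96

E[payout] = (6/52)·(-6) + (10/52)·(-5) + (8/52)·(-14) + (12/52)·177 + (4/52)·(-3) + (12/52)·(-8) = 909/26
≈ $34.96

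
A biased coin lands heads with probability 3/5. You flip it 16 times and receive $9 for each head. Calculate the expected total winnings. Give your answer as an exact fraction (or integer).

432/5 dollars

E[#heads] = 16·3/5 = 48/5 (linearity over flips).
E[winnings] = 9·48/5 = 432/5.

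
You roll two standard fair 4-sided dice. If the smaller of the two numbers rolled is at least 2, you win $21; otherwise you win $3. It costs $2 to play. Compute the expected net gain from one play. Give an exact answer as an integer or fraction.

E[payout] = (7/16)·3 + (9/16)·21 = 105/8
Expected profit = 105/8 − 2 = 89/8

89/8 dollars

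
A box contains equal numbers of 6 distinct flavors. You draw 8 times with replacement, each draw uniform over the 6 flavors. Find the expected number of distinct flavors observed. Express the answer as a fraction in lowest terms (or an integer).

Let Xⱼ=1 if type j appears at least once. P(Xⱼ=1) = 1 − ((6−1)/6)^8 = 1288991/1679616.
E[#distinct] = 6·1288991/1679616 = 1288991/279936.

1288991/279936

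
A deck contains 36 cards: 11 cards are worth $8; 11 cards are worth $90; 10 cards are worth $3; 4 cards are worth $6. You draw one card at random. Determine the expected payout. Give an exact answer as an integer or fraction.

283/9 dollars

E[payout] = (11/36)·8 + (11/36)·90 + (10/36)·3 + (4/36)·6 = 283/9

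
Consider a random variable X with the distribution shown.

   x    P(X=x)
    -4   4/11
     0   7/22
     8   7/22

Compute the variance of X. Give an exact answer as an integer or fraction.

E[X] = (4/11)·(-4) + (7/22)·0 + (7/22)·8 = 12/11
E[X²] = (4/11)·16 + (7/22)·0 + (7/22)·64 = 288/11
Var(X) = 288/11 − (12/11)² = 3024/121

3024/121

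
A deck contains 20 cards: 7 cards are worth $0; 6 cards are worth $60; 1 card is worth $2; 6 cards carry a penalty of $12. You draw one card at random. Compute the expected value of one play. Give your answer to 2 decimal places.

$14.50

E[payout] = (7/20)·0 + (6/20)·60 + (1/20)·2 + (6/20)·(-12) = 29/2
≈ $14.50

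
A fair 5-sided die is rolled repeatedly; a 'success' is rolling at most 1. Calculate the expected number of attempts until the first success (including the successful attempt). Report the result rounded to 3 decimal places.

For a geometric distribution, E[trials] = 1/p = 1/(1/5) = 5.
≈ 5.000

5.000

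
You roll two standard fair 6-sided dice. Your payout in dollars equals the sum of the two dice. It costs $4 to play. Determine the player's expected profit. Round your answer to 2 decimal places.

Distribution of the sum of the two dice: 2 w.p. 1/36, 3 w.p. 1/18, 4 w.p. 1/12, 5 w.p. 1/9, 6 w.p. 5/36, 7 w.p. 1/6, …
E[payout] = (1/36)·2 + (1/18)·3 + (1/12)·4 + (1/9)·5 + (5/36)·6 + (1/6)·7 + (5/36)·8 + (1/9)·9 + (1/12)·10 + (1/18)·11 + (1/36)·12 = 7
Expected profit = 7 − 4 = 3 ≈ $3.00

$3.00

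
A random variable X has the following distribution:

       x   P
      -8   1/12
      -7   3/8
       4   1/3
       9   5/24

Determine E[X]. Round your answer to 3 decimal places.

-0.083

E[X] = (1/12)·(-8) + (3/8)·(-7) + (1/3)·4 + (5/24)·9
     = -1/12 ≈ -0.083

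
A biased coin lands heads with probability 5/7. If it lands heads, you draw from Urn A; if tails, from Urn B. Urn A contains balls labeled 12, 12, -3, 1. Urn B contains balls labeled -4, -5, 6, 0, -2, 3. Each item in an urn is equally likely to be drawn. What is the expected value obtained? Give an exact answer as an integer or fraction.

23/6

E[X | Urn A] = (12 + 12 − 3 + 1)/4 = 11/2
E[X | Urn B] = (-4 − 5 + 6 + 0 − 2 + 3)/6 = -1/3
E[X] = (5/7)·11/2 + (2/7)·(-1/3) = 23/6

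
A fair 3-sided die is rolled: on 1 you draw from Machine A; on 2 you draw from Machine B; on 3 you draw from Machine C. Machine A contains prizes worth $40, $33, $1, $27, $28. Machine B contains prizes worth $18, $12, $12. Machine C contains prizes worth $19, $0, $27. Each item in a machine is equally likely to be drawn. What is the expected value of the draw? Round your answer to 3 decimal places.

E[X | Machine A] = (40 + 33 + 1 + 27 + 28)/5 = 129/5
E[X | Machine B] = (18 + 12 + 12)/3 = 14
E[X | Machine C] = (19 + 0 + 27)/3 = 46/3
E[X] = (1/3)·129/5 + (1/3)·14 + (1/3)·46/3 = 827/45 ≈ 18.378

$18.378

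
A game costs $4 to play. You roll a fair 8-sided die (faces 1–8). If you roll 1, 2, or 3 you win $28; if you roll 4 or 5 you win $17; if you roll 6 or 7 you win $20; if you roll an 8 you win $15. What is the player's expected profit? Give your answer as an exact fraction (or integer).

E[payout] = (1/8)·15 + (1/4)·17 + (1/4)·20 + (3/8)·28 = 173/8
Expected profit = 173/8 − 4 = 141/8

141/8 dollars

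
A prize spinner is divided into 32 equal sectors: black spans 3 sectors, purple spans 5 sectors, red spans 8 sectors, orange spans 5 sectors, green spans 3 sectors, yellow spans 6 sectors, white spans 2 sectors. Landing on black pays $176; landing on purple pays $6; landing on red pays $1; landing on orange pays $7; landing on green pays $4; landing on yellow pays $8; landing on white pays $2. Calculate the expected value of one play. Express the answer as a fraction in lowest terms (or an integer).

E[payout] = (3/32)·176 + (5/32)·6 + (8/32)·1 + (5/32)·7 + (3/32)·4 + (6/32)·8 + (2/32)·2 = 665/32

665/32 dollars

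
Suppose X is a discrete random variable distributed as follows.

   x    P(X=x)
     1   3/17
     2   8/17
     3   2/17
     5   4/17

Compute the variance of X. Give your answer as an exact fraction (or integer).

576/289

E[X] = (3/17)·1 + (8/17)·2 + (2/17)·3 + (4/17)·5 = 45/17
E[X²] = (3/17)·1 + (8/17)·4 + (2/17)·9 + (4/17)·25 = 9
Var(X) = 9 − (45/17)² = 576/289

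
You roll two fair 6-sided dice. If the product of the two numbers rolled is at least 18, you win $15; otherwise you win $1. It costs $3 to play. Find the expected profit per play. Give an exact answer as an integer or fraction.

17/9 dollars

E[payout] = (13/18)·1 + (5/18)·15 = 44/9
Expected profit = 44/9 − 3 = 17/9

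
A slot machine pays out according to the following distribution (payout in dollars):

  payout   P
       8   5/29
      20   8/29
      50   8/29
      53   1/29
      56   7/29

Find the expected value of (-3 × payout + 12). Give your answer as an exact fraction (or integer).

-2787/29

E[-3x+12] = (5/29)·(-12) + (8/29)·(-48) + (8/29)·(-138) + (1/29)·(-147) + (7/29)·(-156)
     = -2787/29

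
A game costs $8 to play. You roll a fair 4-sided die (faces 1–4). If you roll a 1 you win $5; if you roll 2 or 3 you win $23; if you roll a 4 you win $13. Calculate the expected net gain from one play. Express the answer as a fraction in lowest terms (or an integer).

$8

E[payout] = (1/4)·5 + (1/4)·13 + (1/2)·23 = 16
Expected profit = 16 − 8 = 8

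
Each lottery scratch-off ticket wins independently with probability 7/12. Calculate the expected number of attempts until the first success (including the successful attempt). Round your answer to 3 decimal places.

1.714

For a geometric distribution, E[trials] = 1/p = 1/(7/12) = 12/7.
≈ 1.714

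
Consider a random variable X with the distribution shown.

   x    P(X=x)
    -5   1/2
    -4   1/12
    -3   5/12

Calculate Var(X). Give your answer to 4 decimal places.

0.9097

E[X] = (1/2)·(-5) + (1/12)·(-4) + (5/12)·(-3) = -49/12
E[X²] = (1/2)·25 + (1/12)·16 + (5/12)·9 = 211/12
Var(X) = 211/12 − (-49/12)² = 131/144 ≈ 0.9097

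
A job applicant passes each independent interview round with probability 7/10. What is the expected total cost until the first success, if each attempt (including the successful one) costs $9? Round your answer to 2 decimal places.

E[#attempts] = 1/p = 10/7; E[cost] = 9·10/7 = 90/7.
≈ 12.86

$12.86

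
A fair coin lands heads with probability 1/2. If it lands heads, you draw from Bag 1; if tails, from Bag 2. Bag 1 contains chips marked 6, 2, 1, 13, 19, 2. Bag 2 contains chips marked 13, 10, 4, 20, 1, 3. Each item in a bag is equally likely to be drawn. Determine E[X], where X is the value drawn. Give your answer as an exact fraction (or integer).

47/6

E[X | Bag 1] = (6 + 2 + 1 + 13 + 19 + 2)/6 = 43/6
E[X | Bag 2] = (13 + 10 + 4 + 20 + 1 + 3)/6 = 17/2
E[X] = (1/2)·43/6 + (1/2)·17/2 = 47/6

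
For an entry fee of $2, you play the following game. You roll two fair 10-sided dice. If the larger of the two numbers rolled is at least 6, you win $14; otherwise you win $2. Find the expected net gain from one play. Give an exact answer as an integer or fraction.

E[payout] = (1/4)·2 + (3/4)·14 = 11
Expected profit = 11 − 2 = 9

$9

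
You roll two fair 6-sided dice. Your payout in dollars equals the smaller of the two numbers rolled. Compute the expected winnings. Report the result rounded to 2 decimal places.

$2.53

Distribution of the smaller of the two numbers rolled: 1 w.p. 11/36, 2 w.p. 1/4, 3 w.p. 7/36, 4 w.p. 5/36, 5 w.p. 1/12, 6 w.p. 1/36
E[payout] = (11/36)·1 + (1/4)·2 + (7/36)·3 + (5/36)·4 + (1/12)·5 + (1/36)·6 = 91/36
≈ $2.53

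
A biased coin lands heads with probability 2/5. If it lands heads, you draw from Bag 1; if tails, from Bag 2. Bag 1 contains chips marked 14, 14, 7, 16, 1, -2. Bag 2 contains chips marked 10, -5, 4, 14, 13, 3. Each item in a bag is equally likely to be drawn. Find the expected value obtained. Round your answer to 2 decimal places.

E[X | Bag 1] = (14 + 14 + 7 + 16 + 1 − 2)/6 = 25/3
E[X | Bag 2] = (10 − 5 + 4 + 14 + 13 + 3)/6 = 13/2
E[X] = (2/5)·25/3 + (3/5)·13/2 = 217/30 ≈ 7.23

7.23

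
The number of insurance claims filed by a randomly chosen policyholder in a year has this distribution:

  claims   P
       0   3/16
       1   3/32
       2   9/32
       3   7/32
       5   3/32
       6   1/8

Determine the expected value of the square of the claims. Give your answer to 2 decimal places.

10.03

E[X²] = (3/16)·0 + (3/32)·1 + (9/32)·4 + (7/32)·9 + (3/32)·25 + (1/8)·36
     = 321/32 ≈ 10.03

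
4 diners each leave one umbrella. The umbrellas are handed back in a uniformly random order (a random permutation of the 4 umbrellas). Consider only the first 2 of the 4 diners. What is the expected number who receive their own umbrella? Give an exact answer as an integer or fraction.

Let Xᵢ = 1 if person i gets their own umbrella. For each i, P(Xᵢ=1) = 1/4.
By linearity of expectation, E[X₁+…+X_2] = 2·(1/4) = 1/2.

1/2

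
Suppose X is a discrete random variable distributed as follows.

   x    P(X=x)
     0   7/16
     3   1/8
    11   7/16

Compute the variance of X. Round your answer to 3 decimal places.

27.152

E[X] = (7/16)·0 + (1/8)·3 + (7/16)·11 = 83/16
E[X²] = (7/16)·0 + (1/8)·9 + (7/16)·121 = 865/16
Var(X) = 865/16 − (83/16)² = 6951/256 ≈ 27.152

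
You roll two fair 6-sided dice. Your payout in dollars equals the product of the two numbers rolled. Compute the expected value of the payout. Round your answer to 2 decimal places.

Distribution of the product of the two numbers rolled: 1 w.p. 1/36, 2 w.p. 1/18, 3 w.p. 1/18, 4 w.p. 1/12, 5 w.p. 1/18, 6 w.p. 1/9, …
E[payout] = (1/36)·1 + (1/18)·2 + (1/18)·3 + (1/12)·4 + (1/18)·5 + (1/9)·6 + (1/18)·8 + (1/36)·9 + (1/18)·10 + (1/9)·12 + (1/18)·15 + (1/36)·16 + (1/18)·18 + (1/18)·20 + (1/18)·24 + (1/36)·25 + (1/18)·30 + (1/36)·36 = 49/4
≈ $12.25

$12.25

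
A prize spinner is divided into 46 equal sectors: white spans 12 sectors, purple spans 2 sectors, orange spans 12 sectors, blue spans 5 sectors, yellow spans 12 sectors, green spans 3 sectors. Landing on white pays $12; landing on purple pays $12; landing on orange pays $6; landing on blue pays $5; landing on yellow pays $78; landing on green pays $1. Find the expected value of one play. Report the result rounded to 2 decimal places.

$26.17

E[payout] = (12/46)·12 + (2/46)·12 + (12/46)·6 + (5/46)·5 + (12/46)·78 + (3/46)·1 = 602/23
≈ $26.17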